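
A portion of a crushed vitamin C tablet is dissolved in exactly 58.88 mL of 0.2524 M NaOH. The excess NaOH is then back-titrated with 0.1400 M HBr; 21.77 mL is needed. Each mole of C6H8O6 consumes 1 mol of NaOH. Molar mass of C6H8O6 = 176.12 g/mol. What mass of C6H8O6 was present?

Total n(NaOH) added = 0.2524 x 0.05888 = 0.01486 mol.
n(HBr) used = 0.1400 x 0.02177 = 0.003048 mol, which equals the excess n(NaOH).
So n(NaOH) consumed by the sample = 0.01486 - 0.003048 = 0.01181 mol.
n(C6H8O6) = 0.01181 / 1 = 0.01181 mol.
mass = 0.01181 mol x 176.12 g/mol = 2.08 g.

2.08 g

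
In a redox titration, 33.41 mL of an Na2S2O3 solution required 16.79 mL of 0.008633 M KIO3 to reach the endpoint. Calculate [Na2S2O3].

0.0260 M

n(KIO3) = 0.008633 x 0.01679 = 0.0001449 mol.
From the balanced equation, 1 mol KIO3 reacts with 6 mol Na2S2O3, so n(Na2S2O3) = 0.0001449 x 6/1 = 0.0008697 mol.
[Na2S2O3] = 0.0008697 / 0.03341 L = 0.0260 M.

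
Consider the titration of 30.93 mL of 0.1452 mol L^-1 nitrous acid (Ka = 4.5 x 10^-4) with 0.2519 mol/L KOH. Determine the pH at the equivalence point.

n(HNO2) = 0.1452 x 0.03093 = 0.004491 mol; V(KOH) at equivalence = 0.004491/0.2519 = 0.01783 L.
At equivalence all the acid is converted to NO2-; total volume = 0.03093 + 0.01783 = 0.04876 L, so [NO2-] = 0.004491/0.04876 = 0.09211 M.
Kb = Kw/Ka = 1.0e-14 / 4.5 x 10^-4 = 2.22e-11.
[OH^-] = sqrt(Kb x [NO2-]) = sqrt(2.22e-11 x 0.09211) = 1.43e-6 M.
pOH = 5.84, so pH = 14.00 - 5.84 = 8.16.

8.16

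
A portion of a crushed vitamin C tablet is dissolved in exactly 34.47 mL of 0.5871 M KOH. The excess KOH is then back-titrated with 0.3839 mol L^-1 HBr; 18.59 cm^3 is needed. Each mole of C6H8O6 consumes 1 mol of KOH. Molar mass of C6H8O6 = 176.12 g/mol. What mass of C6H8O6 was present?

Total n(KOH) added = 0.5871 x 0.03447 = 0.02024 mol.
n(HBr) used = 0.3839 x 0.01859 = 0.007137 mol, which equals the excess n(KOH).
So n(KOH) consumed by the sample = 0.02024 - 0.007137 = 0.01310 mol.
n(C6H8O6) = 0.01310 / 1 = 0.01310 mol.
mass = 0.01310 mol x 176.12 g/mol = 2.31 g.

2.31 g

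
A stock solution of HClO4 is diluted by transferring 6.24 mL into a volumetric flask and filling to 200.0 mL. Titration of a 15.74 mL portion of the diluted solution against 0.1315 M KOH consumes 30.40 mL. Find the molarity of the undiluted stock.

8.14 M

n(KOH) = 0.1315 x 0.03040 = 0.003998 mol.
n(HClO4) in the aliquot = 0.003998 mol.
[diluted HClO4] = 0.003998 / 0.01574 = 0.2540 M.
Dilution factor = 200.0/6.240 = 32.05, so [stock] = 0.2540 x 32.05 = 8.14 M.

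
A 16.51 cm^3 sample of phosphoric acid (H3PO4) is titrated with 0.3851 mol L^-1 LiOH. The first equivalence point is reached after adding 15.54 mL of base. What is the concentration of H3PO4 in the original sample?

0.362 M

n(LiOH) = 0.3851 x 0.01554 = 0.005984 mol.
At the first equivalence point, 1 mol OH^- react per mol H3PO4, so n(H3PO4) = 0.005984 / 1 = 0.005984 mol.
[H3PO4] = 0.005984 / 0.01651 L = 0.362 M.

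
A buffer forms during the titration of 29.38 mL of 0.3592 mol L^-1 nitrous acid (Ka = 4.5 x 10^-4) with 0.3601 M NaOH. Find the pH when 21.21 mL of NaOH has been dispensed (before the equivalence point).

3.77

Initial n(HNO2) = 0.3592 x 0.02938 = 0.01055 mol.
n(NaOH) added = 0.3601 x 0.02121 = 0.007638 mol, converting that many moles of HNO2 to NO2-.
Remaining n(HNO2) = 0.002916 mol; n(NO2-) = 0.007638 mol.
By Henderson-Hasselbalch, pH = pKa + log([A^-]/[HA]) = 3.35 + log(0.007638/0.002916) = 3.35 + (+0.42) = 3.77.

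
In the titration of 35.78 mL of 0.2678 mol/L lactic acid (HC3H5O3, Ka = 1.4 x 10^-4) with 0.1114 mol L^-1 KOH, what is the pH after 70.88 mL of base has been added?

Initial n(HC3H5O3) = 0.2678 x 0.03578 = 0.009582 mol.
n(KOH) added = 0.1114 x 0.07088 = 0.007896 mol, converting that many moles of HC3H5O3 to C3H5O3-.
Remaining n(HC3H5O3) = 0.001686 mol; n(C3H5O3-) = 0.007896 mol.
By Henderson-Hasselbalch, pH = pKa + log([A^-]/[HA]) = 3.85 + log(0.007896/0.001686) = 3.85 + (+0.67) = 4.52.

4.52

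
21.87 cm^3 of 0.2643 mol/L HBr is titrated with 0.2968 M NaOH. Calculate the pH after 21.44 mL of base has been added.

12.13

n(acid) = 0.2643 x 0.02187 = 0.005780 mol; n(NaOH) added = 0.2968 x 0.02144 = 0.006363 mol.
Base is in excess by 0.006363 - 0.005780 = 0.0005832 mol in a total volume of 0.04331 L.
[OH^-] = 0.0005832/0.04331 = 0.01346 M, so pOH = 1.87 and pH = 14.00 - 1.87 = 12.13.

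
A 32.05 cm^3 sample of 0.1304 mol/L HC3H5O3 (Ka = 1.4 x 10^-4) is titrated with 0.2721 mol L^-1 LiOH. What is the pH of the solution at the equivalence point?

n(HC3H5O3) = 0.1304 x 0.03205 = 0.004179 mol; V(LiOH) at equivalence = 0.004179/0.2721 = 0.01536 L.
At equivalence all the acid is converted to C3H5O3-; total volume = 0.03205 + 0.01536 = 0.04741 L, so [C3H5O3-] = 0.004179/0.04741 = 0.08815 M.
Kb = Kw/Ka = 1.0e-14 / 1.4 x 10^-4 = 7.14e-11.
[OH^-] = sqrt(Kb x [C3H5O3-]) = sqrt(7.14e-11 x 0.08815) = 2.51e-6 M.
pOH = 5.60, so pH = 14.00 - 5.60 = 8.40.

8.40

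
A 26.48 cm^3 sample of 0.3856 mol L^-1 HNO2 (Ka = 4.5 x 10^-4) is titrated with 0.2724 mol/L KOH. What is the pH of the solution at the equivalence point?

8.27

n(HNO2) = 0.3856 x 0.02648 = 0.01021 mol; V(KOH) at equivalence = 0.01021/0.2724 = 0.03748 L.
At equivalence all the acid is converted to NO2-; total volume = 0.02648 + 0.03748 = 0.06396 L, so [NO2-] = 0.01021/0.06396 = 0.1596 M.
Kb = Kw/Ka = 1.0e-14 / 4.5 x 10^-4 = 2.22e-11.
[OH^-] = sqrt(Kb x [NO2-]) = sqrt(2.22e-11 x 0.1596) = 1.88e-6 M.
pOH = 5.73, so pH = 14.00 - 5.73 = 8.27.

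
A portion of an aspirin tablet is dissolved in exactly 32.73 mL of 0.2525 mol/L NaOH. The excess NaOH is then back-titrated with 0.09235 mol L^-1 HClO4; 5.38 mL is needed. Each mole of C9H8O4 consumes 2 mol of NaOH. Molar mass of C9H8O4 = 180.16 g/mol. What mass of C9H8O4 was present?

0.700 g

Total n(NaOH) added = 0.2525 x 0.03273 = 0.008264 mol.
n(HClO4) used = 0.09235 x 0.005380 = 0.0004968 mol, which equals the excess n(NaOH).
So n(NaOH) consumed by the sample = 0.008264 - 0.0004968 = 0.007767 mol.
n(C9H8O4) = 0.007767 / 2 = 0.003884 mol.
mass = 0.003884 mol x 180.16 g/mol = 0.700 g.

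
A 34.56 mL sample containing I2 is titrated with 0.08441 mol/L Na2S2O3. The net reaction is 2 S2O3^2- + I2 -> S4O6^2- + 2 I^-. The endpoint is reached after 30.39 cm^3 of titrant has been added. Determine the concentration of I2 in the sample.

n(Na2S2O3) = 0.08441 x 0.03039 = 0.002565 mol.
From the balanced equation, 2 mol Na2S2O3 reacts with 1 mol I2, so n(I2) = 0.002565 x 1/2 = 0.001283 mol.
[I2] = 0.001283 / 0.03456 L = 0.0371 M.

0.0371 M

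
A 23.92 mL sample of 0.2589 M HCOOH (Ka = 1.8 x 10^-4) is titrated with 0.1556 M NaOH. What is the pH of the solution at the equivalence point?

8.37

n(HCOOH) = 0.2589 x 0.02392 = 0.006193 mol; V(NaOH) at equivalence = 0.006193/0.1556 = 0.03980 L.
At equivalence all the acid is converted to HCOO-; total volume = 0.02392 + 0.03980 = 0.06372 L, so [HCOO-] = 0.006193/0.06372 = 0.09719 M.
Kb = Kw/Ka = 1.0e-14 / 1.8 x 10^-4 = 5.56e-11.
[OH^-] = sqrt(Kb x [HCOO-]) = sqrt(5.56e-11 x 0.09719) = 2.32e-6 M.
pOH = 5.63, so pH = 14.00 - 5.63 = 8.37.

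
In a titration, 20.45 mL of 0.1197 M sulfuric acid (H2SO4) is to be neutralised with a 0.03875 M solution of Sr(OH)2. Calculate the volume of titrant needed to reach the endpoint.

63.2 mL

n(H2SO4) = 0.1197 mol/L x 0.02045 L = 0.002448 mol.
At equivalence n(Sr(OH)2) = n(H2SO4) = 0.002448 mol.
V(Sr(OH)2) = 0.002448 / 0.03875 = 0.06317 L = 63.2 mL.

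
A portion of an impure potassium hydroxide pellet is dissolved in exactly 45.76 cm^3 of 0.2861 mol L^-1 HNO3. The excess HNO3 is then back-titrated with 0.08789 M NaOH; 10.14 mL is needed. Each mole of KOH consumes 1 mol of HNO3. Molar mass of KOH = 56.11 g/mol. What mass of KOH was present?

0.685 g

Total n(HNO3) added = 0.2861 x 0.04576 = 0.01309 mol.
n(NaOH) used = 0.08789 x 0.01014 = 0.0008912 mol, which equals the excess n(HNO3).
So n(HNO3) consumed by the sample = 0.01309 - 0.0008912 = 0.01220 mol.
n(KOH) = 0.01220 / 1 = 0.01220 mol.
mass = 0.01220 mol x 56.11 g/mol = 0.685 g.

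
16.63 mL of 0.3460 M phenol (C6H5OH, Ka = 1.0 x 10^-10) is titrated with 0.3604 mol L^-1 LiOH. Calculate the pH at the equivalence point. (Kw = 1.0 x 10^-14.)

n(C6H5OH) = 0.3460 x 0.01663 = 0.005754 mol; V(LiOH) at equivalence = 0.005754/0.3604 = 0.01597 L.
At equivalence all the acid is converted to C6H5O-; total volume = 0.01663 + 0.01597 = 0.03260 L, so [C6H5O-] = 0.005754/0.03260 = 0.1765 M.
Kb = Kw/Ka = 1.0e-14 / 1.0 x 10^-10 = 0.000100.
[OH^-] = sqrt(Kb x [C6H5O-]) = sqrt(0.000100 x 0.1765) = 0.00420 M.
pOH = 2.38, so pH = 14.00 - 2.38 = 11.62.

11.62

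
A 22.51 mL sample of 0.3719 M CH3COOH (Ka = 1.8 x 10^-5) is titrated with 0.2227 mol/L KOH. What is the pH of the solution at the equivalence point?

8.94

n(CH3COOH) = 0.3719 x 0.02251 = 0.008371 mol; V(KOH) at equivalence = 0.008371/0.2227 = 0.03759 L.
At equivalence all the acid is converted to CH3COO-; total volume = 0.02251 + 0.03759 = 0.06010 L, so [CH3COO-] = 0.008371/0.06010 = 0.1393 M.
Kb = Kw/Ka = 1.0e-14 / 1.8 x 10^-5 = 5.56e-10.
[OH^-] = sqrt(Kb x [CH3COO-]) = sqrt(5.56e-10 x 0.1393) = 8.80e-6 M.
pOH = 5.06, so pH = 14.00 - 5.06 = 8.94.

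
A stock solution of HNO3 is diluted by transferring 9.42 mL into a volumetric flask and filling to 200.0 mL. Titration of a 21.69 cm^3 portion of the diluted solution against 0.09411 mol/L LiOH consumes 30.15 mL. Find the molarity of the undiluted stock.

2.78 M

n(LiOH) = 0.09411 x 0.03015 = 0.002837 mol.
n(HNO3) in the aliquot = 0.002837 mol.
[diluted HNO3] = 0.002837 / 0.02169 = 0.1308 M.
Dilution factor = 200.0/9.420 = 21.23, so [stock] = 0.1308 x 21.23 = 2.78 M.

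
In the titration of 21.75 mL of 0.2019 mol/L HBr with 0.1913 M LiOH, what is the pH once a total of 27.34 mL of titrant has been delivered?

n(acid) = 0.2019 x 0.02175 = 0.004391 mol; n(LiOH) added = 0.1913 x 0.02734 = 0.005230 mol.
Base is in excess by 0.005230 - 0.004391 = 0.0008388 mol in a total volume of 0.04909 L.
[OH^-] = 0.0008388/0.04909 = 0.01709 M, so pOH = 1.77 and pH = 14.00 - 1.77 = 12.23.

12.23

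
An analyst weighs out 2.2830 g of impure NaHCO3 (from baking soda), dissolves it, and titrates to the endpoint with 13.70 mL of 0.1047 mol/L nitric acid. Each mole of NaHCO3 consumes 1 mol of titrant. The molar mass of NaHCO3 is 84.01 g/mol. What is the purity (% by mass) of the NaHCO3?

5.28%

n(HNO3) = 0.1047 x 0.01370 = 0.001434 mol.
n(NaHCO3) = 0.001434 / 1 = 0.001434 mol.
mass of NaHCO3 = 0.001434 x 84.01 = 0.1205 g.
% purity = 0.1205 / 2.2830 x 100 = 5.28%.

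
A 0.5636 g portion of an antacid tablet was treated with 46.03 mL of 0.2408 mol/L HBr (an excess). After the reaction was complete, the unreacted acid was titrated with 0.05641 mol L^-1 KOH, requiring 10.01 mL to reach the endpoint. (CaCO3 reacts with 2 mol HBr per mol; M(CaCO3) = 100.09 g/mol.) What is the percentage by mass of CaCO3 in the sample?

Total n(HBr) added = 0.2408 x 0.04603 = 0.01108 mol.
n(KOH) used = 0.05641 x 0.01001 = 0.0005647 mol, which equals the excess n(HBr).
So n(HBr) consumed by the sample = 0.01108 - 0.0005647 = 0.01052 mol.
n(CaCO3) = 0.01052 / 2 = 0.005260 mol.
mass CaCO3 = 0.005260 x 100.09 = 0.5264 g, so %CaCO3 = 0.5264/0.5636 x 100 = 93.4%.

93.4%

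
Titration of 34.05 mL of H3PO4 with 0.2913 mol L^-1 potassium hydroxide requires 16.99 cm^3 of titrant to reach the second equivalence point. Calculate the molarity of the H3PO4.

0.0727 M

n(KOH) = 0.2913 x 0.01699 = 0.004949 mol.
At the second equivalence point, 2 mol OH^- react per mol H3PO4, so n(H3PO4) = 0.004949 / 2 = 0.002475 mol.
[H3PO4] = 0.002475 / 0.03405 L = 0.0727 M.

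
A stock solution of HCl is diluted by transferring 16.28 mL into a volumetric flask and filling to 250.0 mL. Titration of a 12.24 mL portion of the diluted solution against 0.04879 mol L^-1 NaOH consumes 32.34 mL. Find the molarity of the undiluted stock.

1.98 M

n(NaOH) = 0.04879 x 0.03234 = 0.001578 mol.
n(HCl) in the aliquot = 0.001578 mol.
[diluted HCl] = 0.001578 / 0.01224 = 0.1289 M.
Dilution factor = 250.0/16.28 = 15.36, so [stock] = 0.1289 x 15.36 = 1.98 M.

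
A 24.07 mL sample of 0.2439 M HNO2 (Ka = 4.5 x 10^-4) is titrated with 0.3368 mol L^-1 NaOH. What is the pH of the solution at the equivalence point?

n(HNO2) = 0.2439 x 0.02407 = 0.005871 mol; V(NaOH) at equivalence = 0.005871/0.3368 = 0.01743 L.
At equivalence all the acid is converted to NO2-; total volume = 0.02407 + 0.01743 = 0.04150 L, so [NO2-] = 0.005871/0.04150 = 0.1415 M.
Kb = Kw/Ka = 1.0e-14 / 4.5 x 10^-4 = 2.22e-11.
[OH^-] = sqrt(Kb x [NO2-]) = sqrt(2.22e-11 x 0.1415) = 1.77e-6 M.
pOH = 5.75, so pH = 14.00 - 5.75 = 8.25.

8.25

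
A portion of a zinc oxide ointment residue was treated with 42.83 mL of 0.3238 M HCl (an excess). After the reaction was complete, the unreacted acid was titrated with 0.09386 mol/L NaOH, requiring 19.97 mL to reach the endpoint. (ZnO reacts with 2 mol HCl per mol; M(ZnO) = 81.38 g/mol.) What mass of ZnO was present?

0.488 g

Total n(HCl) added = 0.3238 x 0.04283 = 0.01387 mol.
n(NaOH) used = 0.09386 x 0.01997 = 0.001874 mol, which equals the excess n(HCl).
So n(HCl) consumed by the sample = 0.01387 - 0.001874 = 0.01199 mol.
n(ZnO) = 0.01199 / 2 = 0.005997 mol.
mass = 0.005997 mol x 81.38 g/mol = 0.488 g.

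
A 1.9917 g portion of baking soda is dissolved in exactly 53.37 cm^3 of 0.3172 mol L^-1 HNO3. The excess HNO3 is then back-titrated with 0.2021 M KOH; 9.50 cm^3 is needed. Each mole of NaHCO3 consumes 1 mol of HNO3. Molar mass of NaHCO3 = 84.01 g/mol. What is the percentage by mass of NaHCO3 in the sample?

Total n(HNO3) added = 0.3172 x 0.05337 = 0.01693 mol.
n(KOH) used = 0.2021 x 0.009500 = 0.001920 mol, which equals the excess n(HNO3).
So n(HNO3) consumed by the sample = 0.01693 - 0.001920 = 0.01501 mol.
n(NaHCO3) = 0.01501 / 1 = 0.01501 mol.
mass NaHCO3 = 0.01501 x 84.01 = 1.261 g, so %NaHCO3 = 1.261/1.9917 x 100 = 63.3%.

63.3%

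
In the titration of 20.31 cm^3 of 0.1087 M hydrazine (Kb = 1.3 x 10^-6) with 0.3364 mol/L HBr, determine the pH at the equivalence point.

4.60

n(N2H4) = 0.1087 x 0.02031 = 0.002208 mol; V(HBr) at equivalence = 0.002208/0.3364 = 0.006563 L.
At equivalence the base is fully converted to N2H5+; total volume = 0.02687 L, so [N2H5+] = 0.002208/0.02687 = 0.08215 M.
Ka(N2H5+) = Kw/Kb = 1.0e-14 / 1.3 x 10^-6 = 7.69e-9.
[H^+] = sqrt(Ka x [N2H5+]) = sqrt(7.69e-9 x 0.08215) = 2.51e-5 M.
pH = -log(2.51e-5) = 4.60.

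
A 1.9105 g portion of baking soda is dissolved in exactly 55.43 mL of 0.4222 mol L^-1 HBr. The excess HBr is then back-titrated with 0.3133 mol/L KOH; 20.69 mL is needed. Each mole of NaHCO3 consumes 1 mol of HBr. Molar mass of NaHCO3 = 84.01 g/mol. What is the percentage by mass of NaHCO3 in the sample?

Total n(HBr) added = 0.4222 x 0.05543 = 0.02340 mol.
n(KOH) used = 0.3133 x 0.02069 = 0.006482 mol, which equals the excess n(HBr).
So n(HBr) consumed by the sample = 0.02340 - 0.006482 = 0.01692 mol.
n(NaHCO3) = 0.01692 / 1 = 0.01692 mol.
mass NaHCO3 = 0.01692 x 84.01 = 1.421 g, so %NaHCO3 = 1.421/1.9105 x 100 = 74.4%.

74.4%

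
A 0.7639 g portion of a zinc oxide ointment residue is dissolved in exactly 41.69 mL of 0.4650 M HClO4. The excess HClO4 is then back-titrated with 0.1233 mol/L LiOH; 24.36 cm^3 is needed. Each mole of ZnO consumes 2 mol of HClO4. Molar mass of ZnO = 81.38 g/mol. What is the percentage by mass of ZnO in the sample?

87.3%

Total n(HClO4) added = 0.4650 x 0.04169 = 0.01939 mol.
n(LiOH) used = 0.1233 x 0.02436 = 0.003004 mol, which equals the excess n(HClO4).
So n(HClO4) consumed by the sample = 0.01939 - 0.003004 = 0.01638 mol.
n(ZnO) = 0.01638 / 2 = 0.008191 mol.
mass ZnO = 0.008191 x 81.38 = 0.6666 g, so %ZnO = 0.6666/0.7639 x 100 = 87.3%.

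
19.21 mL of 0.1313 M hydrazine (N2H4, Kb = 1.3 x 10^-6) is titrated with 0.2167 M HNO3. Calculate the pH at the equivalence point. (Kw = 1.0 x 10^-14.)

4.60

n(N2H4) = 0.1313 x 0.01921 = 0.002522 mol; V(HNO3) at equivalence = 0.002522/0.2167 = 0.01164 L.
At equivalence the base is fully converted to N2H5+; total volume = 0.03085 L, so [N2H5+] = 0.002522/0.03085 = 0.08176 M.
Ka(N2H5+) = Kw/Kb = 1.0e-14 / 1.3 x 10^-6 = 7.69e-9.
[H^+] = sqrt(Ka x [N2H5+]) = sqrt(7.69e-9 x 0.08176) = 2.51e-5 M.
pH = -log(2.51e-5) = 4.60.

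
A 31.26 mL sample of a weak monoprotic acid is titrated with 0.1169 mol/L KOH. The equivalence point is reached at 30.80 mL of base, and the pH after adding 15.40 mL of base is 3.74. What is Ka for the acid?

1.8 x 10^-4

15.40 mL is half of the equivalence volume, so this is the half-equivalence point where [HA] = [A^-].
At half-equivalence pH = pKa, so pKa = 3.74.
Ka = 10^(-3.74) = 1.8 x 10^-4.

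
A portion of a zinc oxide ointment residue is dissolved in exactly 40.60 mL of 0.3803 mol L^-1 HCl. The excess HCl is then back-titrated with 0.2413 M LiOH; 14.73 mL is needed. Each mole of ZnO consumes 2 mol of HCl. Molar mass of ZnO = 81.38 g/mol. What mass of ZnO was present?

0.484 g

Total n(HCl) added = 0.3803 x 0.04060 = 0.01544 mol.
n(LiOH) used = 0.2413 x 0.01473 = 0.003554 mol, which equals the excess n(HCl).
So n(HCl) consumed by the sample = 0.01544 - 0.003554 = 0.01189 mol.
n(ZnO) = 0.01189 / 2 = 0.005943 mol.
mass = 0.005943 mol x 81.38 g/mol = 0.484 g.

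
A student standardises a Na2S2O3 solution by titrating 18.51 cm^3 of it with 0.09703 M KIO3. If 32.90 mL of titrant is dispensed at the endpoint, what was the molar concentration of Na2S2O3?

n(KIO3) = 0.09703 x 0.03290 = 0.003192 mol.
From the balanced equation, 1 mol KIO3 reacts with 6 mol Na2S2O3, so n(Na2S2O3) = 0.003192 x 6/1 = 0.01915 mol.
[Na2S2O3] = 0.01915 / 0.01851 L = 1.03 M.

1.03 M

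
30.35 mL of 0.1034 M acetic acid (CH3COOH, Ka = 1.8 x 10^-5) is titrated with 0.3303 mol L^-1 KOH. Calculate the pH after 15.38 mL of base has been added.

n(acid) = 0.1034 x 0.03035 = 0.003138 mol; n(KOH) added = 0.3303 x 0.01538 = 0.005080 mol.
Base is in excess by 0.005080 - 0.003138 = 0.001942 mol in a total volume of 0.04573 L.
[OH^-] = 0.001942/0.04573 = 0.04246 M, so pOH = 1.37 and pH = 14.00 - 1.37 = 12.63.

12.63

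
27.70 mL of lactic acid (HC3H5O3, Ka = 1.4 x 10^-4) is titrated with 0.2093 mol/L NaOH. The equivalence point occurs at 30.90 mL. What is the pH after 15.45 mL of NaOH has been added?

15.45 mL is exactly half the equivalence volume (30.90/2), i.e. the half-equivalence point.
There, n(HA) = n(A^-), so pH = pKa = -log(1.4 x 10^-4) = 3.85.

3.85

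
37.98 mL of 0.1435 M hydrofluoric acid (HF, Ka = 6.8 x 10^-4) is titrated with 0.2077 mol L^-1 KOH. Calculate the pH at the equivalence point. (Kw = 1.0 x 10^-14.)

n(HF) = 0.1435 x 0.03798 = 0.005450 mol; V(KOH) at equivalence = 0.005450/0.2077 = 0.02624 L.
At equivalence all the acid is converted to F-; total volume = 0.03798 + 0.02624 = 0.06422 L, so [F-] = 0.005450/0.06422 = 0.08487 M.
Kb = Kw/Ka = 1.0e-14 / 6.8 x 10^-4 = 1.47e-11.
[OH^-] = sqrt(Kb x [F-]) = sqrt(1.47e-11 x 0.08487) = 1.12e-6 M.
pOH = 5.95, so pH = 14.00 - 5.95 = 8.05.

8.05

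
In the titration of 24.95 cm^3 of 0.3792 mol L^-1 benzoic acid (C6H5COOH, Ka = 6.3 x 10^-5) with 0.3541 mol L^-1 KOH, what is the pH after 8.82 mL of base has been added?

Initial n(C6H5COOH) = 0.3792 x 0.02495 = 0.009461 mol.
n(KOH) added = 0.3541 x 0.008820 = 0.003123 mol, converting that many moles of C6H5COOH to C6H5COO-.
Remaining n(C6H5COOH) = 0.006338 mol; n(C6H5COO-) = 0.003123 mol.
By Henderson-Hasselbalch, pH = pKa + log([A^-]/[HA]) = 4.20 + log(0.003123/0.006338) = 4.20 + (-0.31) = 3.89.

3.89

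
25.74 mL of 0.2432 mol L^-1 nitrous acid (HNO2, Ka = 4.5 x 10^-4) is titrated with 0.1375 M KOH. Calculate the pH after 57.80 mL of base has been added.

n(acid) = 0.2432 x 0.02574 = 0.006260 mol; n(KOH) added = 0.1375 x 0.05780 = 0.007948 mol.
Base is in excess by 0.007948 - 0.006260 = 0.001688 mol in a total volume of 0.08354 L.
[OH^-] = 0.001688/0.08354 = 0.02020 M, so pOH = 1.69 and pH = 14.00 - 1.69 = 12.31.

12.31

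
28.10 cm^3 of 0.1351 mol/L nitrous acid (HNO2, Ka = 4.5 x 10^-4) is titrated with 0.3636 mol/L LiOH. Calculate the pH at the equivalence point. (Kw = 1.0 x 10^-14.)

8.17

n(HNO2) = 0.1351 x 0.02810 = 0.003796 mol; V(LiOH) at equivalence = 0.003796/0.3636 = 0.01044 L.
At equivalence all the acid is converted to NO2-; total volume = 0.02810 + 0.01044 = 0.03854 L, so [NO2-] = 0.003796/0.03854 = 0.09850 M.
Kb = Kw/Ka = 1.0e-14 / 4.5 x 10^-4 = 2.22e-11.
[OH^-] = sqrt(Kb x [NO2-]) = sqrt(2.22e-11 x 0.09850) = 1.48e-6 M.
pOH = 5.83, so pH = 14.00 - 5.83 = 8.17.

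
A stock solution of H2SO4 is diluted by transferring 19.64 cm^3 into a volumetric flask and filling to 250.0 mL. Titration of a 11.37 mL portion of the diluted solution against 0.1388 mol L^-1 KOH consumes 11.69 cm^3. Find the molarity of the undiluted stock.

0.908 M

n(KOH) = 0.1388 x 0.01169 = 0.001623 mol.
n(H2SO4) in the aliquot = 0.001623 x 1/2 = 0.0008113 mol.
[diluted H2SO4] = 0.0008113 / 0.01137 = 0.07135 M.
Dilution factor = 250.0/19.64 = 12.73, so [stock] = 0.07135 x 12.73 = 0.908 M.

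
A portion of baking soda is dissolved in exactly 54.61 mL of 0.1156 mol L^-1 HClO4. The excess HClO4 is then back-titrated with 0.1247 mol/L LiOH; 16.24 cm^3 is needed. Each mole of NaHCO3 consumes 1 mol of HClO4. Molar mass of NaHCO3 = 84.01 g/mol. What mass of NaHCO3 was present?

0.360 g

Total n(HClO4) added = 0.1156 x 0.05461 = 0.006313 mol.
n(LiOH) used = 0.1247 x 0.01624 = 0.002025 mol, which equals the excess n(HClO4).
So n(HClO4) consumed by the sample = 0.006313 - 0.002025 = 0.004288 mol.
n(NaHCO3) = 0.004288 / 1 = 0.004288 mol.
mass = 0.004288 mol x 84.01 g/mol = 0.360 g.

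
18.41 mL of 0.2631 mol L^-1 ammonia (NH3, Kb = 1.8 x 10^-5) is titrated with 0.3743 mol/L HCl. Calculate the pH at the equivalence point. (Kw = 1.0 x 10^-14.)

5.03

n(NH3) = 0.2631 x 0.01841 = 0.004844 mol; V(HCl) at equivalence = 0.004844/0.3743 = 0.01294 L.
At equivalence the base is fully converted to NH4+; total volume = 0.03135 L, so [NH4+] = 0.004844/0.03135 = 0.1545 M.
Ka(NH4+) = Kw/Kb = 1.0e-14 / 1.8 x 10^-5 = 5.56e-10.
[H^+] = sqrt(Ka x [NH4+]) = sqrt(5.56e-10 x 0.1545) = 9.26e-6 M.
pH = -log(9.26e-6) = 5.03.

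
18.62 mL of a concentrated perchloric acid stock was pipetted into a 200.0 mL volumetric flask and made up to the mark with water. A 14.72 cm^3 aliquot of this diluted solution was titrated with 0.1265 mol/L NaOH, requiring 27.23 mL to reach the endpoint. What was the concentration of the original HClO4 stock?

2.51 M

n(NaOH) = 0.1265 x 0.02723 = 0.003445 mol.
n(HClO4) in the aliquot = 0.003445 mol.
[diluted HClO4] = 0.003445 / 0.01472 = 0.2340 M.
Dilution factor = 200.0/18.62 = 10.74, so [stock] = 0.2340 x 10.74 = 2.51 M.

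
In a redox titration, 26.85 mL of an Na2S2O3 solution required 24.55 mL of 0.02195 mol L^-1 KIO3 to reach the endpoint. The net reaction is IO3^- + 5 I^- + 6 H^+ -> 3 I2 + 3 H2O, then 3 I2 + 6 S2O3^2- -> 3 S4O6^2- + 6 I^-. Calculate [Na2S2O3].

0.120 M

n(KIO3) = 0.02195 x 0.02455 = 0.0005389 mol.
From the balanced equation, 1 mol KIO3 reacts with 6 mol Na2S2O3, so n(Na2S2O3) = 0.0005389 x 6/1 = 0.003233 mol.
[Na2S2O3] = 0.003233 / 0.02685 L = 0.120 M.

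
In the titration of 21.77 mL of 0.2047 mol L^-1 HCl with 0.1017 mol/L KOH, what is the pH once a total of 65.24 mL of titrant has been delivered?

n(acid) = 0.2047 x 0.02177 = 0.004456 mol; n(KOH) added = 0.1017 x 0.06524 = 0.006635 mol.
Base is in excess by 0.006635 - 0.004456 = 0.002179 mol in a total volume of 0.08701 L.
[OH^-] = 0.002179/0.08701 = 0.02504 M, so pOH = 1.60 and pH = 14.00 - 1.60 = 12.40.

12.40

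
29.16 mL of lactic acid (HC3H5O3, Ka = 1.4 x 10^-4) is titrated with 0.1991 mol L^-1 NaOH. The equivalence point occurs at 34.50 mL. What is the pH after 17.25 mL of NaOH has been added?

17.25 mL is exactly half the equivalence volume (34.50/2), i.e. the half-equivalence point.
There, n(HA) = n(A^-), so pH = pKa = -log(1.4 x 10^-4) = 3.85.

3.85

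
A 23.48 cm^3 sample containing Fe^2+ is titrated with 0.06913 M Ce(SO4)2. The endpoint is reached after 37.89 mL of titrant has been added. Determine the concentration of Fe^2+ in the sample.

0.112 M

n(Ce(SO4)2) = 0.06913 x 0.03789 = 0.002619 mol.
From the balanced equation, 1 mol Ce(SO4)2 reacts with 1 mol Fe^2+, so n(Fe^2+) = 0.002619 x 1/1 = 0.002619 mol.
[Fe^2+] = 0.002619 / 0.02348 L = 0.112 M.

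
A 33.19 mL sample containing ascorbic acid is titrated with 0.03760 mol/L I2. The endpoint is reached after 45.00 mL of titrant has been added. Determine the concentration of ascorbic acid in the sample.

n(I2) = 0.03760 x 0.04500 = 0.001692 mol.
From the balanced equation, 1 mol I2 reacts with 1 mol ascorbic acid, so n(ascorbic acid) = 0.001692 x 1/1 = 0.001692 mol.
[ascorbic acid] = 0.001692 / 0.03319 L = 0.0510 M.

0.0510 M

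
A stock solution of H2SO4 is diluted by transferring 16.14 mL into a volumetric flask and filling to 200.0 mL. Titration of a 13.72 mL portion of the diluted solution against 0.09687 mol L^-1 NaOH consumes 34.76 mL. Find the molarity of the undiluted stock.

n(NaOH) = 0.09687 x 0.03476 = 0.003367 mol.
n(H2SO4) in the aliquot = 0.003367 x 1/2 = 0.001684 mol.
[diluted H2SO4] = 0.001684 / 0.01372 = 0.1227 M.
Dilution factor = 200.0/16.14 = 12.39, so [stock] = 0.1227 x 12.39 = 1.52 M.

1.52 M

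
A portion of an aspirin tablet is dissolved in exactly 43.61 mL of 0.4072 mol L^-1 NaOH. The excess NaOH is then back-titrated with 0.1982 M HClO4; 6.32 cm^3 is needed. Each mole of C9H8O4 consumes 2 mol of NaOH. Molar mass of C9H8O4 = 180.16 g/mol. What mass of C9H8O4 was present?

Total n(NaOH) added = 0.4072 x 0.04361 = 0.01776 mol.
n(HClO4) used = 0.1982 x 0.006320 = 0.001253 mol, which equals the excess n(NaOH).
So n(NaOH) consumed by the sample = 0.01776 - 0.001253 = 0.01651 mol.
n(C9H8O4) = 0.01651 / 2 = 0.008253 mol.
mass = 0.008253 mol x 180.16 g/mol = 1.49 g.

1.49 g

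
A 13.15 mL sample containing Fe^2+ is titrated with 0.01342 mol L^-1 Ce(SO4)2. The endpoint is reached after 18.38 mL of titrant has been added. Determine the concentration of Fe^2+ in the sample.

0.0188 M

n(Ce(SO4)2) = 0.01342 x 0.01838 = 0.0002467 mol.
From the balanced equation, 1 mol Ce(SO4)2 reacts with 1 mol Fe^2+, so n(Fe^2+) = 0.0002467 x 1/1 = 0.0002467 mol.
[Fe^2+] = 0.0002467 / 0.01315 L = 0.0188 M.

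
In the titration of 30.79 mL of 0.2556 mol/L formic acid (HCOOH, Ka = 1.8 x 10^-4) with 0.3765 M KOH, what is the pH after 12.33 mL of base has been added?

Initial n(HCOOH) = 0.2556 x 0.03079 = 0.007870 mol.
n(KOH) added = 0.3765 x 0.01233 = 0.004642 mol, converting that many moles of HCOOH to HCOO-.
Remaining n(HCOOH) = 0.003228 mol; n(HCOO-) = 0.004642 mol.
By Henderson-Hasselbalch, pH = pKa + log([A^-]/[HA]) = 3.74 + log(0.004642/0.003228) = 3.74 + (+0.16) = 3.90.

3.90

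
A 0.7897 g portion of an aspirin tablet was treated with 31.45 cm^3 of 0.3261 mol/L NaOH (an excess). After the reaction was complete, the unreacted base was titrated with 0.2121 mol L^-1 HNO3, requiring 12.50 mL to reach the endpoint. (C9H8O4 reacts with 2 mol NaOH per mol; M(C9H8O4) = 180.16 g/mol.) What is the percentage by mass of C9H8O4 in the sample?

Total n(NaOH) added = 0.3261 x 0.03145 = 0.01026 mol.
n(HNO3) used = 0.2121 x 0.01250 = 0.002651 mol, which equals the excess n(NaOH).
So n(NaOH) consumed by the sample = 0.01026 - 0.002651 = 0.007605 mol.
n(C9H8O4) = 0.007605 / 2 = 0.003802 mol.
mass C9H8O4 = 0.003802 x 180.16 = 0.6850 g, so %C9H8O4 = 0.6850/0.7897 x 100 = 86.7%.

86.7%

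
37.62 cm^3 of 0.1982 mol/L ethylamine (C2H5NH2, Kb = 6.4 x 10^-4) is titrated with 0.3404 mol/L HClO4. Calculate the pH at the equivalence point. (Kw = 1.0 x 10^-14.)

5.85

n(C2H5NH2) = 0.1982 x 0.03762 = 0.007456 mol; V(HClO4) at equivalence = 0.007456/0.3404 = 0.02190 L.
At equivalence the base is fully converted to C2H5NH3+; total volume = 0.05952 L, so [C2H5NH3+] = 0.007456/0.05952 = 0.1253 M.
Ka(C2H5NH3+) = Kw/Kb = 1.0e-14 / 6.4 x 10^-4 = 1.56e-11.
[H^+] = sqrt(Ka x [C2H5NH3+]) = sqrt(1.56e-11 x 0.1253) = 1.40e-6 M.
pH = -log(1.40e-6) = 5.85.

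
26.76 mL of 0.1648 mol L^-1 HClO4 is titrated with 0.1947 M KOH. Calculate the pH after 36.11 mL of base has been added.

12.62

n(acid) = 0.1648 x 0.02676 = 0.004410 mol; n(KOH) added = 0.1947 x 0.03611 = 0.007031 mol.
Base is in excess by 0.007031 - 0.004410 = 0.002621 mol in a total volume of 0.06287 L.
[OH^-] = 0.002621/0.06287 = 0.04168 M, so pOH = 1.38 and pH = 14.00 - 1.38 = 12.62.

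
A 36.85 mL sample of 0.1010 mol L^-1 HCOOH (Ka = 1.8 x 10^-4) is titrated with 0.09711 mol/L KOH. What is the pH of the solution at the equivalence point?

n(HCOOH) = 0.1010 x 0.03685 = 0.003722 mol; V(KOH) at equivalence = 0.003722/0.09711 = 0.03833 L.
At equivalence all the acid is converted to HCOO-; total volume = 0.03685 + 0.03833 = 0.07518 L, so [HCOO-] = 0.003722/0.07518 = 0.04951 M.
Kb = Kw/Ka = 1.0e-14 / 1.8 x 10^-4 = 5.56e-11.
[OH^-] = sqrt(Kb x [HCOO-]) = sqrt(5.56e-11 x 0.04951) = 1.66e-6 M.
pOH = 5.78, so pH = 14.00 - 5.78 = 8.22.

8.22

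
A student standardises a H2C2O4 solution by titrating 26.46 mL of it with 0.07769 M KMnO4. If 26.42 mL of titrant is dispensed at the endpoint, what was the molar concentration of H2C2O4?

0.194 M

n(KMnO4) = 0.07769 x 0.02642 = 0.002053 mol.
From the balanced equation, 2 mol KMnO4 reacts with 5 mol H2C2O4, so n(H2C2O4) = 0.002053 x 5/2 = 0.005131 mol.
[H2C2O4] = 0.005131 / 0.02646 L = 0.194 M.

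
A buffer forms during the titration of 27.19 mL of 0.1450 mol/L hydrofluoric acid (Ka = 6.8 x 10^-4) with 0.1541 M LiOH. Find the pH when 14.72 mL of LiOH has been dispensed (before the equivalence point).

3.30

Initial n(HF) = 0.1450 x 0.02719 = 0.003943 mol.
n(LiOH) added = 0.1541 x 0.01472 = 0.002268 mol, converting that many moles of HF to F-.
Remaining n(HF) = 0.001674 mol; n(F-) = 0.002268 mol.
By Henderson-Hasselbalch, pH = pKa + log([A^-]/[HA]) = 3.17 + log(0.002268/0.001674) = 3.17 + (+0.13) = 3.30.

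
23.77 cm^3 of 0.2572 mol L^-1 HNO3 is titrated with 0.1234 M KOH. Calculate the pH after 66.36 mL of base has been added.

12.36

n(acid) = 0.2572 x 0.02377 = 0.006114 mol; n(KOH) added = 0.1234 x 0.06636 = 0.008189 mol.
Base is in excess by 0.008189 - 0.006114 = 0.002075 mol in a total volume of 0.09013 L.
[OH^-] = 0.002075/0.09013 = 0.02302 M, so pOH = 1.64 and pH = 14.00 - 1.64 = 12.36.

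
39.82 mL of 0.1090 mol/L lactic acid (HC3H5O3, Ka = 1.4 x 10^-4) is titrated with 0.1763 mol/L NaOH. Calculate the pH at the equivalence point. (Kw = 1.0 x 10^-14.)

8.34

n(HC3H5O3) = 0.1090 x 0.03982 = 0.004340 mol; V(NaOH) at equivalence = 0.004340/0.1763 = 0.02462 L.
At equivalence all the acid is converted to C3H5O3-; total volume = 0.03982 + 0.02462 = 0.06444 L, so [C3H5O3-] = 0.004340/0.06444 = 0.06736 M.
Kb = Kw/Ka = 1.0e-14 / 1.4 x 10^-4 = 7.14e-11.
[OH^-] = sqrt(Kb x [C3H5O3-]) = sqrt(7.14e-11 x 0.06736) = 2.19e-6 M.
pOH = 5.66, so pH = 14.00 - 5.66 = 8.34.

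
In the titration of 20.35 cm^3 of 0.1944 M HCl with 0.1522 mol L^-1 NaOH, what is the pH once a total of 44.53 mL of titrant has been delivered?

n(acid) = 0.1944 x 0.02035 = 0.003956 mol; n(NaOH) added = 0.1522 x 0.04453 = 0.006777 mol.
Base is in excess by 0.006777 - 0.003956 = 0.002821 mol in a total volume of 0.06488 L.
[OH^-] = 0.002821/0.06488 = 0.04349 M, so pOH = 1.36 and pH = 14.00 - 1.36 = 12.64.

12.64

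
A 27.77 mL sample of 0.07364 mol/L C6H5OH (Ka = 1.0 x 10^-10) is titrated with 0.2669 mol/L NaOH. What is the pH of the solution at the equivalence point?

n(C6H5OH) = 0.07364 x 0.02777 = 0.002045 mol; V(NaOH) at equivalence = 0.002045/0.2669 = 0.007662 L.
At equivalence all the acid is converted to C6H5O-; total volume = 0.02777 + 0.007662 = 0.03543 L, so [C6H5O-] = 0.002045/0.03543 = 0.05772 M.
Kb = Kw/Ka = 1.0e-14 / 1.0 x 10^-10 = 0.000100.
[OH^-] = sqrt(Kb x [C6H5O-]) = sqrt(0.000100 x 0.05772) = 0.00240 M.
pOH = 2.62, so pH = 14.00 - 2.62 = 11.38.

11.38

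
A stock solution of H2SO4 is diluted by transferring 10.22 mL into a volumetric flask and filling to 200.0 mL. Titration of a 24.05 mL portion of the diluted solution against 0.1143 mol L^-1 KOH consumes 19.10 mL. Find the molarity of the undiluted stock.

n(KOH) = 0.1143 x 0.01910 = 0.002183 mol.
n(H2SO4) in the aliquot = 0.002183 x 1/2 = 0.001092 mol.
[diluted H2SO4] = 0.001092 / 0.02405 = 0.04539 M.
Dilution factor = 200.0/10.22 = 19.57, so [stock] = 0.04539 x 19.57 = 0.888 M.

0.888 M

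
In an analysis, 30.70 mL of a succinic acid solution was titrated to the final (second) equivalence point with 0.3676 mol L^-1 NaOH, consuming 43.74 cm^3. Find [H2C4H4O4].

0.262 M

n(NaOH) = 0.3676 x 0.04374 = 0.01608 mol.
At the final (second) equivalence point, 2 mol OH^- react per mol H2C4H4O4, so n(H2C4H4O4) = 0.01608 / 2 = 0.008039 mol.
[H2C4H4O4] = 0.008039 / 0.03070 L = 0.262 M.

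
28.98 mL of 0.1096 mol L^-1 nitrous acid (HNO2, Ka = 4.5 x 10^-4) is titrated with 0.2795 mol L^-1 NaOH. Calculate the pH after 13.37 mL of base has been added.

n(acid) = 0.1096 x 0.02898 = 0.003176 mol; n(NaOH) added = 0.2795 x 0.01337 = 0.003737 mol.
Base is in excess by 0.003737 - 0.003176 = 0.0005607 mol in a total volume of 0.04235 L.
[OH^-] = 0.0005607/0.04235 = 0.01324 M, so pOH = 1.88 and pH = 14.00 - 1.88 = 12.12.

12.12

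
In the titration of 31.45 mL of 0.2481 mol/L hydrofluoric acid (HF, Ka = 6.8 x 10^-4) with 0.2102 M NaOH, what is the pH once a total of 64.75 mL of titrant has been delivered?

12.78

n(acid) = 0.2481 x 0.03145 = 0.007803 mol; n(NaOH) added = 0.2102 x 0.06475 = 0.01361 mol.
Base is in excess by 0.01361 - 0.007803 = 0.005808 mol in a total volume of 0.09620 L.
[OH^-] = 0.005808/0.09620 = 0.06037 M, so pOH = 1.22 and pH = 14.00 - 1.22 = 12.78.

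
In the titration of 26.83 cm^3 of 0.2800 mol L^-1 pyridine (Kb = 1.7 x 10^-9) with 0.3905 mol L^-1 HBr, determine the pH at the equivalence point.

3.01

n(C5H5N) = 0.2800 x 0.02683 = 0.007512 mol; V(HBr) at equivalence = 0.007512/0.3905 = 0.01924 L.
At equivalence the base is fully converted to C5H5NH+; total volume = 0.04607 L, so [C5H5NH+] = 0.007512/0.04607 = 0.1631 M.
Ka(C5H5NH+) = Kw/Kb = 1.0e-14 / 1.7 x 10^-9 = 5.88e-6.
[H^+] = sqrt(Ka x [C5H5NH+]) = sqrt(5.88e-6 x 0.1631) = 0.000979 M.
pH = -log(0.000979) = 3.01.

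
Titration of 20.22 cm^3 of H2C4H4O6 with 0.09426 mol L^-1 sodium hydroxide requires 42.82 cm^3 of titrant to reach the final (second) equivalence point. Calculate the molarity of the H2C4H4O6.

n(NaOH) = 0.09426 x 0.04282 = 0.004036 mol.
At the final (second) equivalence point, 2 mol OH^- react per mol H2C4H4O6, so n(H2C4H4O6) = 0.004036 / 2 = 0.002018 mol.
[H2C4H4O6] = 0.002018 / 0.02022 L = 0.0998 M.

0.0998 M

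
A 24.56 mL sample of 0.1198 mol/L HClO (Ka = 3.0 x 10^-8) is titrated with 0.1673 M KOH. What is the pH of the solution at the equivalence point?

n(HClO) = 0.1198 x 0.02456 = 0.002942 mol; V(KOH) at equivalence = 0.002942/0.1673 = 0.01759 L.
At equivalence all the acid is converted to ClO-; total volume = 0.02456 + 0.01759 = 0.04215 L, so [ClO-] = 0.002942/0.04215 = 0.06981 M.
Kb = Kw/Ka = 1.0e-14 / 3.0 x 10^-8 = 3.33e-7.
[OH^-] = sqrt(Kb x [ClO-]) = sqrt(3.33e-7 x 0.06981) = 0.000153 M.
pOH = 3.82, so pH = 14.00 - 3.82 = 10.18.

10.18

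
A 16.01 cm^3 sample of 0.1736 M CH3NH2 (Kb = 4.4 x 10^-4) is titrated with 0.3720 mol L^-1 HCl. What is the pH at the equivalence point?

5.79

n(CH3NH2) = 0.1736 x 0.01601 = 0.002779 mol; V(HCl) at equivalence = 0.002779/0.3720 = 0.007471 L.
At equivalence the base is fully converted to CH3NH3+; total volume = 0.02348 L, so [CH3NH3+] = 0.002779/0.02348 = 0.1184 M.
Ka(CH3NH3+) = Kw/Kb = 1.0e-14 / 4.4 x 10^-4 = 2.27e-11.
[H^+] = sqrt(Ka x [CH3NH3+]) = sqrt(2.27e-11 x 0.1184) = 1.64e-6 M.
pH = -log(1.64e-6) = 5.79.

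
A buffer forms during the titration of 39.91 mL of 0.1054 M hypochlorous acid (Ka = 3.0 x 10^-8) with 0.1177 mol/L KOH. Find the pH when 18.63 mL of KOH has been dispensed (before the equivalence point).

Initial n(HClO) = 0.1054 x 0.03991 = 0.004207 mol.
n(KOH) added = 0.1177 x 0.01863 = 0.002193 mol, converting that many moles of HClO to ClO-.
Remaining n(HClO) = 0.002014 mol; n(ClO-) = 0.002193 mol.
By Henderson-Hasselbalch, pH = pKa + log([A^-]/[HA]) = 7.52 + log(0.002193/0.002014) = 7.52 + (+0.04) = 7.56.

7.56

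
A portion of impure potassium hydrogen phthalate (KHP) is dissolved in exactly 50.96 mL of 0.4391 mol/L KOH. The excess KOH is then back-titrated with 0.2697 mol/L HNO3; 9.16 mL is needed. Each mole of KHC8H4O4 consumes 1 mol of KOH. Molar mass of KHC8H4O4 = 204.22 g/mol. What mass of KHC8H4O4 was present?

Total n(KOH) added = 0.4391 x 0.05096 = 0.02238 mol.
n(HNO3) used = 0.2697 x 0.009160 = 0.002470 mol, which equals the excess n(KOH).
So n(KOH) consumed by the sample = 0.02238 - 0.002470 = 0.01991 mol.
n(KHC8H4O4) = 0.01991 / 1 = 0.01991 mol.
mass = 0.01991 mol x 204.22 g/mol = 4.07 g.

4.07 g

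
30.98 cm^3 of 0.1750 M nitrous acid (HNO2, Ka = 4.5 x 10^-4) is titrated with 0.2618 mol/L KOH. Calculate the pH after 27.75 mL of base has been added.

12.50

n(acid) = 0.1750 x 0.03098 = 0.005422 mol; n(KOH) added = 0.2618 x 0.02775 = 0.007265 mol.
Base is in excess by 0.007265 - 0.005422 = 0.001843 mol in a total volume of 0.05873 L.
[OH^-] = 0.001843/0.05873 = 0.03139 M, so pOH = 1.50 and pH = 14.00 - 1.50 = 12.50.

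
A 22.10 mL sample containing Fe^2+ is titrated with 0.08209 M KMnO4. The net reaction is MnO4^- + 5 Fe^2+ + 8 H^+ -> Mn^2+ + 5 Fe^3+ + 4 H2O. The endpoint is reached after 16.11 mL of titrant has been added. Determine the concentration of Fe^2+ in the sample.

n(KMnO4) = 0.08209 x 0.01611 = 0.001322 mol.
From the balanced equation, 1 mol KMnO4 reacts with 5 mol Fe^2+, so n(Fe^2+) = 0.001322 x 5/1 = 0.006612 mol.
[Fe^2+] = 0.006612 / 0.02210 L = 0.299 M.

0.299 M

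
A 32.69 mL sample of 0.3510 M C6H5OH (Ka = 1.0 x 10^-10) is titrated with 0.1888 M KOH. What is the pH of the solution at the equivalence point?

n(C6H5OH) = 0.3510 x 0.03269 = 0.01147 mol; V(KOH) at equivalence = 0.01147/0.1888 = 0.06077 L.
At equivalence all the acid is converted to C6H5O-; total volume = 0.03269 + 0.06077 = 0.09346 L, so [C6H5O-] = 0.01147/0.09346 = 0.1228 M.
Kb = Kw/Ka = 1.0e-14 / 1.0 x 10^-10 = 0.000100.
[OH^-] = sqrt(Kb x [C6H5O-]) = sqrt(0.000100 x 0.1228) = 0.00350 M.
pOH = 2.46, so pH = 14.00 - 2.46 = 11.54.

11.54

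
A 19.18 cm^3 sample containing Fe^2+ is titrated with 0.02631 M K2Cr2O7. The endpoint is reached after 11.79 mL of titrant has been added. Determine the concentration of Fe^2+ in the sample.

n(K2Cr2O7) = 0.02631 x 0.01179 = 0.0003102 mol.
From the balanced equation, 1 mol K2Cr2O7 reacts with 6 mol Fe^2+, so n(Fe^2+) = 0.0003102 x 6/1 = 0.001861 mol.
[Fe^2+] = 0.001861 / 0.01918 L = 0.0970 M.

0.0970 M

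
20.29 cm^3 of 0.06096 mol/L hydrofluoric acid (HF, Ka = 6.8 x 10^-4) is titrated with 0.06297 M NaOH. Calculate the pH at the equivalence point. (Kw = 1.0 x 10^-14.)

n(HF) = 0.06096 x 0.02029 = 0.001237 mol; V(NaOH) at equivalence = 0.001237/0.06297 = 0.01964 L.
At equivalence all the acid is converted to F-; total volume = 0.02029 + 0.01964 = 0.03993 L, so [F-] = 0.001237/0.03993 = 0.03097 M.
Kb = Kw/Ka = 1.0e-14 / 6.8 x 10^-4 = 1.47e-11.
[OH^-] = sqrt(Kb x [F-]) = sqrt(1.47e-11 x 0.03097) = 6.75e-7 M.
pOH = 6.17, so pH = 14.00 - 6.17 = 7.83.

7.83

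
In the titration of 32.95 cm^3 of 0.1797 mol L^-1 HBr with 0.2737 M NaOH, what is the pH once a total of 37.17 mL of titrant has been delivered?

n(acid) = 0.1797 x 0.03295 = 0.005921 mol; n(NaOH) added = 0.2737 x 0.03717 = 0.01017 mol.
Base is in excess by 0.01017 - 0.005921 = 0.004252 mol in a total volume of 0.07012 L.
[OH^-] = 0.004252/0.07012 = 0.06064 M, so pOH = 1.22 and pH = 14.00 - 1.22 = 12.78.

12.78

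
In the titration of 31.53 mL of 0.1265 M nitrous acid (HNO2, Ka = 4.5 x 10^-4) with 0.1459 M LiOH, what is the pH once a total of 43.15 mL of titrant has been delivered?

n(acid) = 0.1265 x 0.03153 = 0.003989 mol; n(LiOH) added = 0.1459 x 0.04315 = 0.006296 mol.
Base is in excess by 0.006296 - 0.003989 = 0.002307 mol in a total volume of 0.07468 L.
[OH^-] = 0.002307/0.07468 = 0.03089 M, so pOH = 1.51 and pH = 14.00 - 1.51 = 12.49.

12.49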